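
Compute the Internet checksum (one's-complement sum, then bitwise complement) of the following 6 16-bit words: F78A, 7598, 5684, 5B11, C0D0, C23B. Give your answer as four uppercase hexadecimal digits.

5E3A

One's-complement addition (fold any carry out of bit 15 back into bit 0):
  0xF78A + 0x7598 = 0x16D22 → wrap carry → 0x6D23
  0x6D23 + 0x5684 = 0x0C3A7
  0xC3A7 + 0x5B11 = 0x11EB8 → wrap carry → 0x1EB9
  0x1EB9 + 0xC0D0 = 0x0DF89
  0xDF89 + 0xC23B = 0x1A1C4 → wrap carry → 0xA1C5
One's-complement sum = 0xA1C5.
Checksum = ~0xA1C5 & 0xFFFF = 0x5E3A.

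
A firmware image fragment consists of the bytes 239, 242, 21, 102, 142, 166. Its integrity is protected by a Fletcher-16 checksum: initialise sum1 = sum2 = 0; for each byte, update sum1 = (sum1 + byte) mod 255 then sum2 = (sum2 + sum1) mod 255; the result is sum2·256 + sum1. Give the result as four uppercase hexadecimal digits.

A993

Running sums (mod 255):
  after byte 0 (239): sum1=239, sum2=239
  after byte 1 (242): sum1=226, sum2=210
  after byte 2 (21): sum1=247, sum2=202
  after byte 3 (102): sum1=94, sum2=41
  after byte 4 (142): sum1=236, sum2=22
  after byte 5 (166): sum1=147, sum2=169
Checksum = sum2·256 + sum1 = 169·256 + 147 = 43411 = 0xA993.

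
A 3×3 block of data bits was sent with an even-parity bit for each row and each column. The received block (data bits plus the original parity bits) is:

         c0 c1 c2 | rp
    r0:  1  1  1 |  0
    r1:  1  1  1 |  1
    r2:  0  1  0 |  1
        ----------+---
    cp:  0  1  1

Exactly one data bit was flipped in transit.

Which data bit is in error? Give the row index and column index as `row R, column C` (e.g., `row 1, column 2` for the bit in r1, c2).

row 0, column 2

Recompute each row's even parity and compare to rp:
  r0: data parity 1, sent rp 0 → mismatch
  r1: data parity 1, sent rp 1 → ok
  r2: data parity 1, sent rp 1 → ok
Recompute each column's even parity and compare to cp:
  c0: data parity 0, sent cp 0 → ok
  c1: data parity 1, sent cp 1 → ok
  c2: data parity 0, sent cp 1 → mismatch
Exactly one row (r0) and one column (c2) fail → the flipped bit is at their intersection.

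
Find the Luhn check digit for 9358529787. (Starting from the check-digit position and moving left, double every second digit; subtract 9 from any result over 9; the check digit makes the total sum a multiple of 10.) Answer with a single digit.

Partial digits right→left: 7 8 7 9 2 5 8 5 3 9
Double every second digit counting from the check-digit position (so the 1st, 3rd, 5th, ... of the partial from the right).
  doubled (with −9 where >9): 5 5 4 7 6 → sum 27
  kept as-is: 8 9 5 5 9 → sum 36
Total = 27 + 36 = 63.
Check digit = (10 − (63 mod 10)) mod 10 = 7.

7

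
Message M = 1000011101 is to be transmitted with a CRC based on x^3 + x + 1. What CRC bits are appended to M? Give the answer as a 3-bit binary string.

Append 3 zeros: 1000011101000. Divide by 1011 (XOR where the leading bit is 1):
  pos 0: 1000 XOR 1011 = 0011
  pos 2: 1101 XOR 1011 = 0110
  pos 3: 1101 XOR 1011 = 0110
  pos 4: 1101 XOR 1011 = 0110
  pos 5: 1100 XOR 1011 = 0111
  pos 6: 1111 XOR 1011 = 0100
  pos 7: 1000 XOR 1011 = 0011
  pos 9: 1100 XOR 1011 = 0111
Remainder (last 3 bits) = 111. This is the CRC / FCS.

111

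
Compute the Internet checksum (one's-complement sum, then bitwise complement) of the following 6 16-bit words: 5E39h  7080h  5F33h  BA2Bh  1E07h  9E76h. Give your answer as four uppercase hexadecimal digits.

5B69

One's-complement addition (fold any carry out of bit 15 back into bit 0):
  0x5E39 + 0x7080 = 0x0CEB9
  0xCEB9 + 0x5F33 = 0x12DEC → wrap carry → 0x2DED
  0x2DED + 0xBA2B = 0x0E818
  0xE818 + 0x1E07 = 0x1061F → wrap carry → 0x0620
  0x0620 + 0x9E76 = 0x0A496
One's-complement sum = 0xA496.
Checksum = ~0xA496 & 0xFFFF = 0x5B69.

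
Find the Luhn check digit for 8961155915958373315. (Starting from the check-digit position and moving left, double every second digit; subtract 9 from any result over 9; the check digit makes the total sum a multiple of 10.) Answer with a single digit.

6

Partial digits right→left: 5 1 3 3 7 3 8 5 9 5 1 9 5 5 1 1 6 9 8
Double every second digit counting from the check-digit position (so the 1st, 3rd, 5th, ... of the partial from the right).
  doubled (with −9 where >9): 1 6 5 7 9 2 1 2 3 7 → sum 43
  kept as-is: 1 3 3 5 5 9 5 1 9 → sum 41
Total = 43 + 41 = 84.
Check digit = (10 − (84 mod 10)) mod 10 = 6.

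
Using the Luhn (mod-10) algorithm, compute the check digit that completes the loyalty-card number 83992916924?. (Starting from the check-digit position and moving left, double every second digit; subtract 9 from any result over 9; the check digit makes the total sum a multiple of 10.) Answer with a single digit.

2

Partial digits right→left: 4 2 9 6 1 9 2 9 9 3 8
Double every second digit counting from the check-digit position (so the 1st, 3rd, 5th, ... of the partial from the right).
  doubled (with −9 where >9): 8 9 2 4 9 7 → sum 39
  kept as-is: 2 6 9 9 3 → sum 29
Total = 39 + 29 = 68.
Check digit = (10 − (68 mod 10)) mod 10 = 2.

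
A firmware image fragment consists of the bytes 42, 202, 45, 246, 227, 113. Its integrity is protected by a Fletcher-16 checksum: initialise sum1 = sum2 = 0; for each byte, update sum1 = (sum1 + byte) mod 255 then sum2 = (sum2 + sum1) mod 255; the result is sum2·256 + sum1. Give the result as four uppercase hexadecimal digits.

Running sums (mod 255):
  after byte 0 (42): sum1=42, sum2=42
  after byte 1 (202): sum1=244, sum2=31
  after byte 2 (45): sum1=34, sum2=65
  after byte 3 (246): sum1=25, sum2=90
  after byte 4 (227): sum1=252, sum2=87
  after byte 5 (113): sum1=110, sum2=197
Checksum = sum2·256 + sum1 = 197·256 + 110 = 50542 = 0xC56E.

C56E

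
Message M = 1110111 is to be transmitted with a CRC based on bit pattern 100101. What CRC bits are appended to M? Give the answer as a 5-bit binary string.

10111

Append 5 zeros: 111011100000. Divide by 100101 (XOR where the leading bit is 1):
  pos 0: 111011 XOR 100101 = 011110
  pos 1: 111101 XOR 100101 = 011000
  pos 2: 110000 XOR 100101 = 010101
  pos 3: 101010 XOR 100101 = 001111
  pos 5: 111100 XOR 100101 = 011001
  pos 6: 110010 XOR 100101 = 010111
Remainder (last 5 bits) = 10111. This is the CRC / FCS.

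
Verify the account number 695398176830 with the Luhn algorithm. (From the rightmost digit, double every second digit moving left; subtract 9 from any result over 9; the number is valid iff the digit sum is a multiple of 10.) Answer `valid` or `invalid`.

invalid

From the right, keep odd positions and double even positions (subtract 9 from any doubled value over 9):
  doubled (positions 2,4,...): 6 3 2 9 1 3 → sum 24
  kept (positions 1,3,...): 0 8 7 8 3 9 → sum 35
Total = 59.
59 mod 10 = 9, so the number is invalid.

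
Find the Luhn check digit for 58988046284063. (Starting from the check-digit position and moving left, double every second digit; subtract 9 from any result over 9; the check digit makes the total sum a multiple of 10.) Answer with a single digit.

2

Partial digits right→left: 3 6 0 4 8 2 6 4 0 8 8 9 8 5
Double every second digit counting from the check-digit position (so the 1st, 3rd, 5th, ... of the partial from the right).
  doubled (with −9 where >9): 6 0 7 3 0 7 7 → sum 30
  kept as-is: 6 4 2 4 8 9 5 → sum 38
Total = 30 + 38 = 68.
Check digit = (10 − (68 mod 10)) mod 10 = 2.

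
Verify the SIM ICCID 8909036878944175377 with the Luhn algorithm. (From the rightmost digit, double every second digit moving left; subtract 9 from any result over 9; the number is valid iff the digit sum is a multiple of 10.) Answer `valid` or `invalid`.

invalid

From the right, keep odd positions and double even positions (subtract 9 from any doubled value over 9):
  doubled (positions 2,4,...): 5 1 2 8 7 7 6 9 9 → sum 54
  kept (positions 1,3,...): 7 3 7 4 9 7 6 0 0 8 → sum 51
Total = 105.
105 mod 10 = 5, so the number is invalid.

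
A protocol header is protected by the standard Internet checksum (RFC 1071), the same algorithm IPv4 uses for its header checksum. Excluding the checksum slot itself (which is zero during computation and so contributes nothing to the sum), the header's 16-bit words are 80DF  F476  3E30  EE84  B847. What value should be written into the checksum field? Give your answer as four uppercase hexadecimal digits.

One's-complement addition (fold any carry out of bit 15 back into bit 0):
  0x80DF + 0xF476 = 0x17555 → wrap carry → 0x7556
  0x7556 + 0x3E30 = 0x0B386
  0xB386 + 0xEE84 = 0x1A20A → wrap carry → 0xA20B
  0xA20B + 0xB847 = 0x15A52 → wrap carry → 0x5A53
One's-complement sum = 0x5A53.
Checksum = ~0x5A53 & 0xFFFF = 0xA5AC.

A5AC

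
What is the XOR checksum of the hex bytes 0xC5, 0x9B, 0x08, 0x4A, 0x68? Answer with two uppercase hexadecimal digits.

XOR the bytes together:
  start with 0xC5
  0xC5 ⊕ 0x9B = 0x5E
  0x5E ⊕ 0x08 = 0x56
  0x56 ⊕ 0x4A = 0x1C
  0x1C ⊕ 0x68 = 0x74

74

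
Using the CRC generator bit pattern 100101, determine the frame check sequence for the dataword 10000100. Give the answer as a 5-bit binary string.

11010

Append 5 zeros: 1000010000000. Divide by 100101 (XOR where the leading bit is 1):
  pos 0: 100001 XOR 100101 = 000100
  pos 3: 100000 XOR 100101 = 000101
  pos 6: 101000 XOR 100101 = 001101
Remainder (last 5 bits) = 11010. This is the CRC / FCS.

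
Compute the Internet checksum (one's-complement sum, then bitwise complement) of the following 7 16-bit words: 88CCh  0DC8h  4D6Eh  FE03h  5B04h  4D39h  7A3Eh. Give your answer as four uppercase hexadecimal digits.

One's-complement addition (fold any carry out of bit 15 back into bit 0):
  0x88CC + 0x0DC8 = 0x09694
  0x9694 + 0x4D6E = 0x0E402
  0xE402 + 0xFE03 = 0x1E205 → wrap carry → 0xE206
  0xE206 + 0x5B04 = 0x13D0A → wrap carry → 0x3D0B
  0x3D0B + 0x4D39 = 0x08A44
  0x8A44 + 0x7A3E = 0x10482 → wrap carry → 0x0483
One's-complement sum = 0x0483.
Checksum = ~0x0483 & 0xFFFF = 0xFB7C.

FB7C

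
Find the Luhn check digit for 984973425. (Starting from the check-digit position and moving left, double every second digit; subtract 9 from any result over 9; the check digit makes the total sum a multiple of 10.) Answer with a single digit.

7

Partial digits right→left: 5 2 4 3 7 9 4 8 9
Double every second digit counting from the check-digit position (so the 1st, 3rd, 5th, ... of the partial from the right).
  doubled (with −9 where >9): 1 8 5 8 9 → sum 31
  kept as-is: 2 3 9 8 → sum 22
Total = 31 + 22 = 53.
Check digit = (10 − (53 mod 10)) mod 10 = 7.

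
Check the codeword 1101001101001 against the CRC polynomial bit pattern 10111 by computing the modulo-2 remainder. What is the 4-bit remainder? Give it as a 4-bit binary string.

0001

Modulo-2 division of 1101001101001 by 10111:
  pos 0: 11010 XOR 10111 = 01101
  pos 1: 11010 XOR 10111 = 01101
  pos 2: 11011 XOR 10111 = 01100
  pos 3: 11001 XOR 10111 = 01110
  pos 4: 11100 XOR 10111 = 01011
  pos 5: 10111 XOR 10111 = 00000
Remainder = 0001 (nonzero — an error is detected).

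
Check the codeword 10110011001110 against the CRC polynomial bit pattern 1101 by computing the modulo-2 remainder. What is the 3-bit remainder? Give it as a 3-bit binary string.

Modulo-2 division of 10110011001110 by 1101:
  pos 0: 1011 XOR 1101 = 0110
  pos 1: 1100 XOR 1101 = 0001
  pos 4: 1011 XOR 1101 = 0110
  pos 5: 1100 XOR 1101 = 0001
  pos 8: 1011 XOR 1101 = 0110
  pos 9: 1101 XOR 1101 = 0000
Remainder = 000 (zero — the frame passes the CRC check).

000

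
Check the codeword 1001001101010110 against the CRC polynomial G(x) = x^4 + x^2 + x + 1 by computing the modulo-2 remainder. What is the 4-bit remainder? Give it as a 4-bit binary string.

Modulo-2 division of 1001001101010110 by 10111:
  pos 0: 10010 XOR 10111 = 00101
  pos 2: 10101 XOR 10111 = 00010
  pos 5: 10101 XOR 10111 = 00010
  pos 8: 10010 XOR 10111 = 00101
  pos 10: 10111 XOR 10111 = 00000
Remainder = 0000 (zero — the frame passes the CRC check).

0000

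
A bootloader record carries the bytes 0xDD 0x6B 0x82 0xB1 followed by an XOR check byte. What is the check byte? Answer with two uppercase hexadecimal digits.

85

XOR the bytes together:
  start with 0xDD
  0xDD ⊕ 0x6B = 0xB6
  0xB6 ⊕ 0x82 = 0x34
  0x34 ⊕ 0xB1 = 0x85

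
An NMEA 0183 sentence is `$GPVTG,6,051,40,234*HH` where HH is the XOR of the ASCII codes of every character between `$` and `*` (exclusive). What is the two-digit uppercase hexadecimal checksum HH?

61

XOR the ASCII codes of the payload characters:
  'G' = 0x47 → acc = 0x47
  'P' = 0x50 → acc = 0x17
  'V' = 0x56 → acc = 0x41
  'T' = 0x54 → acc = 0x15
  'G' = 0x47 → acc = 0x52
  ',' = 0x2C → acc = 0x7E
  '6' = 0x36 → acc = 0x48
  ',' = 0x2C → acc = 0x64
  '0' = 0x30 → acc = 0x54
  '5' = 0x35 → acc = 0x61
  '1' = 0x31 → acc = 0x50
  ',' = 0x2C → acc = 0x7C
  '4' = 0x34 → acc = 0x48
  '0' = 0x30 → acc = 0x78
  ',' = 0x2C → acc = 0x54
  '2' = 0x32 → acc = 0x66
  '3' = 0x33 → acc = 0x55
  '4' = 0x34 → acc = 0x61
Checksum = 0x61.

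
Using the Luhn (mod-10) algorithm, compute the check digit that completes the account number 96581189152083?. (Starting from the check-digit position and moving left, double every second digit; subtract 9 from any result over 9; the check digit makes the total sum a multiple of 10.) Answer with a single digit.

Partial digits right→left: 3 8 0 2 5 1 9 8 1 1 8 5 6 9
Double every second digit counting from the check-digit position (so the 1st, 3rd, 5th, ... of the partial from the right).
  doubled (with −9 where >9): 6 0 1 9 2 7 3 → sum 28
  kept as-is: 8 2 1 8 1 5 9 → sum 34
Total = 28 + 34 = 62.
Check digit = (10 − (62 mod 10)) mod 10 = 8.

8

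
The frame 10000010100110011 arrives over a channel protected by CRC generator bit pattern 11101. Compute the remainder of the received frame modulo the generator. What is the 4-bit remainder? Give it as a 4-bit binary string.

0111

Modulo-2 division of 10000010100110011 by 11101:
  pos 0: 10000 XOR 11101 = 01101
  pos 1: 11010 XOR 11101 = 00111
  pos 3: 11110 XOR 11101 = 00011
  pos 6: 11100 XOR 11101 = 00001
  pos 10: 11100 XOR 11101 = 00001
Remainder = 0111 (nonzero — an error is detected).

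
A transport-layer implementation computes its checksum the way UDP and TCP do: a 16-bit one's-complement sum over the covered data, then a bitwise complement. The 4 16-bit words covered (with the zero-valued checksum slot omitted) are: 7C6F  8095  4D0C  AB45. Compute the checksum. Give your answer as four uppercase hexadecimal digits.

One's-complement addition (fold any carry out of bit 15 back into bit 0):
  0x7C6F + 0x8095 = 0x0FD04
  0xFD04 + 0x4D0C = 0x14A10 → wrap carry → 0x4A11
  0x4A11 + 0xAB45 = 0x0F556
One's-complement sum = 0xF556.
Checksum = ~0xF556 & 0xFFFF = 0x0AA9.

0AA9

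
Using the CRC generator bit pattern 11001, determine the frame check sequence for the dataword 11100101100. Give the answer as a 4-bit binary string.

Append 4 zeros: 111001011000000. Divide by 11001 (XOR where the leading bit is 1):
  pos 0: 11100 XOR 11001 = 00101
  pos 2: 10110 XOR 11001 = 01111
  pos 3: 11111 XOR 11001 = 00110
  pos 5: 11010 XOR 11001 = 00011
  pos 8: 11000 XOR 11001 = 00001
Remainder (last 4 bits) = 0100. This is the CRC / FCS.

0100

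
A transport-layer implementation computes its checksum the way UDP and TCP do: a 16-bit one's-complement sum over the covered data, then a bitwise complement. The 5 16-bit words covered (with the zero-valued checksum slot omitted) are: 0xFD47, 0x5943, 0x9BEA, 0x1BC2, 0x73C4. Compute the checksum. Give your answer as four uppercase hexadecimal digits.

One's-complement addition (fold any carry out of bit 15 back into bit 0):
  0xFD47 + 0x5943 = 0x1568A → wrap carry → 0x568B
  0x568B + 0x9BEA = 0x0F275
  0xF275 + 0x1BC2 = 0x10E37 → wrap carry → 0x0E38
  0x0E38 + 0x73C4 = 0x081FC
One's-complement sum = 0x81FC.
Checksum = ~0x81FC & 0xFFFF = 0x7E03.

7E03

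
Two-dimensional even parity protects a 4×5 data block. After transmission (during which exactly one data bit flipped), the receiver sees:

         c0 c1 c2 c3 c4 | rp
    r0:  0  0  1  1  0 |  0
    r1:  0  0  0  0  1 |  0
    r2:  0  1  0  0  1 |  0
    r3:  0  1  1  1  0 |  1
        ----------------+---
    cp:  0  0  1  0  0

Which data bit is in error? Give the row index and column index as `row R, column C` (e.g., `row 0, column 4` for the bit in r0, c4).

row 1, column 2

Recompute each row's even parity and compare to rp:
  r0: data parity 0, sent rp 0 → ok
  r1: data parity 1, sent rp 0 → mismatch
  r2: data parity 0, sent rp 0 → ok
  r3: data parity 1, sent rp 1 → ok
Recompute each column's even parity and compare to cp:
  c0: data parity 0, sent cp 0 → ok
  c1: data parity 0, sent cp 0 → ok
  c2: data parity 0, sent cp 1 → mismatch
  c3: data parity 0, sent cp 0 → ok
  c4: data parity 0, sent cp 0 → ok
Exactly one row (r1) and one column (c2) fail → the flipped bit is at their intersection.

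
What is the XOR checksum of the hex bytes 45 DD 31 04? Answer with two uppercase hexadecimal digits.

AD

XOR the bytes together:
  start with 0x45
  0x45 ⊕ 0xDD = 0x98
  0x98 ⊕ 0x31 = 0xA9
  0xA9 ⊕ 0x04 = 0xAD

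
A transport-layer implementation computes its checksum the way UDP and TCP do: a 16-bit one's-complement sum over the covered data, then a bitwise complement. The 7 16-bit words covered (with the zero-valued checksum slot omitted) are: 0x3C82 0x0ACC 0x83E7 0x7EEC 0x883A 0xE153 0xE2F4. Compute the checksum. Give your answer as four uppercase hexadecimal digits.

One's-complement addition (fold any carry out of bit 15 back into bit 0):
  0x3C82 + 0x0ACC = 0x0474E
  0x474E + 0x83E7 = 0x0CB35
  0xCB35 + 0x7EEC = 0x14A21 → wrap carry → 0x4A22
  0x4A22 + 0x883A = 0x0D25C
  0xD25C + 0xE153 = 0x1B3AF → wrap carry → 0xB3B0
  0xB3B0 + 0xE2F4 = 0x196A4 → wrap carry → 0x96A5
One's-complement sum = 0x96A5.
Checksum = ~0x96A5 & 0xFFFF = 0x695A.

695A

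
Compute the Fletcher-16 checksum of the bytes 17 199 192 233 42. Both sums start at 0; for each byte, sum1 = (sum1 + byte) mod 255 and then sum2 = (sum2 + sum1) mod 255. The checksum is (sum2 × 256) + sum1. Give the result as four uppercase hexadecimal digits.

B4AD

Running sums (mod 255):
  after byte 0 (17): sum1=17, sum2=17
  after byte 1 (199): sum1=216, sum2=233
  after byte 2 (192): sum1=153, sum2=131
  after byte 3 (233): sum1=131, sum2=7
  after byte 4 (42): sum1=173, sum2=180
Checksum = sum2·256 + sum1 = 180·256 + 173 = 46253 = 0xB4AD.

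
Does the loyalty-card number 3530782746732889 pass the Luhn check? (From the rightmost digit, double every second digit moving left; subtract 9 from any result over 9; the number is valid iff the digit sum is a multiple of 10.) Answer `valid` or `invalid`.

invalid

From the right, keep odd positions and double even positions (subtract 9 from any doubled value over 9):
  doubled (positions 2,4,...): 7 4 5 8 4 5 6 6 → sum 45
  kept (positions 1,3,...): 9 8 3 6 7 8 0 5 → sum 46
Total = 91.
91 mod 10 = 1, so the number is invalid.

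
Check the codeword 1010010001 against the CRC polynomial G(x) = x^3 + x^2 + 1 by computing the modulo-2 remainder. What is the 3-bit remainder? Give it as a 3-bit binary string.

011

Modulo-2 division of 1010010001 by 1101:
  pos 0: 1010 XOR 1101 = 0111
  pos 1: 1110 XOR 1101 = 0011
  pos 3: 1110 XOR 1101 = 0011
  pos 5: 1100 XOR 1101 = 0001
Remainder = 011 (nonzero — an error is detected).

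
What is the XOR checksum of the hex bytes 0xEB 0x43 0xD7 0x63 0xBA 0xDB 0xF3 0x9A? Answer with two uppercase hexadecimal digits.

14

XOR the bytes together:
  start with 0xEB
  0xEB ⊕ 0x43 = 0xA8
  0xA8 ⊕ 0xD7 = 0x7F
  0x7F ⊕ 0x63 = 0x1C
  0x1C ⊕ 0xBA = 0xA6
  0xA6 ⊕ 0xDB = 0x7D
  0x7D ⊕ 0xF3 = 0x8E
  0x8E ⊕ 0x9A = 0x14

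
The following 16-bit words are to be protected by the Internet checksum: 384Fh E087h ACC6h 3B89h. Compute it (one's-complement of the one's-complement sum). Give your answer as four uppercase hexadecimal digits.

FED8

One's-complement addition (fold any carry out of bit 15 back into bit 0):
  0x384F + 0xE087 = 0x118D6 → wrap carry → 0x18D7
  0x18D7 + 0xACC6 = 0x0C59D
  0xC59D + 0x3B89 = 0x10126 → wrap carry → 0x0127
One's-complement sum = 0x0127.
Checksum = ~0x0127 & 0xFFFF = 0xFED8.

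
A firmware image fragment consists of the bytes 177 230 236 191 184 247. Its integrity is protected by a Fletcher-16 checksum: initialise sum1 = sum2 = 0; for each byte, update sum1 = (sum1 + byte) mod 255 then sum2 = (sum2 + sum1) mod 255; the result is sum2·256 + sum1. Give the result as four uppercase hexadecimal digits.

09F5

Running sums (mod 255):
  after byte 0 (177): sum1=177, sum2=177
  after byte 1 (230): sum1=152, sum2=74
  after byte 2 (236): sum1=133, sum2=207
  after byte 3 (191): sum1=69, sum2=21
  after byte 4 (184): sum1=253, sum2=19
  after byte 5 (247): sum1=245, sum2=9
Checksum = sum2·256 + sum1 = 9·256 + 245 = 2549 = 0x09F5.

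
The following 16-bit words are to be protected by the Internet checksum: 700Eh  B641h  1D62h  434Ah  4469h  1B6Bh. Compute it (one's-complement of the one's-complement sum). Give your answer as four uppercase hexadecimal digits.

One's-complement addition (fold any carry out of bit 15 back into bit 0):
  0x700E + 0xB641 = 0x1264F → wrap carry → 0x2650
  0x2650 + 0x1D62 = 0x043B2
  0x43B2 + 0x434A = 0x086FC
  0x86FC + 0x4469 = 0x0CB65
  0xCB65 + 0x1B6B = 0x0E6D0
One's-complement sum = 0xE6D0.
Checksum = ~0xE6D0 & 0xFFFF = 0x192F.

192F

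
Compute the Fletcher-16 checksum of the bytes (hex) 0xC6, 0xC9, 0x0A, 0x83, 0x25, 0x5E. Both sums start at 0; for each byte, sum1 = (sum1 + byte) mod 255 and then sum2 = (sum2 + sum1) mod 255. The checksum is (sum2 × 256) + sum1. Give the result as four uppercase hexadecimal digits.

Running sums (mod 255):
  after byte 0 (0xC6): sum1=198, sum2=198
  after byte 1 (0xC9): sum1=144, sum2=87
  after byte 2 (0x0A): sum1=154, sum2=241
  after byte 3 (0x83): sum1=30, sum2=16
  after byte 4 (0x25): sum1=67, sum2=83
  after byte 5 (0x5E): sum1=161, sum2=244
Checksum = sum2·256 + sum1 = 244·256 + 161 = 62625 = 0xF4A1.

F4A1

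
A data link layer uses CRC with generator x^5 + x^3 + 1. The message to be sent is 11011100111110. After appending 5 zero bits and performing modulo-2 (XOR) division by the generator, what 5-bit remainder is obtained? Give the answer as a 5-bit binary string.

11010

Append 5 zeros: 1101110011111000000. Divide by 101001 (XOR where the leading bit is 1):
  pos 0: 110111 XOR 101001 = 011110
  pos 1: 111100 XOR 101001 = 010101
  pos 2: 101010 XOR 101001 = 000011
  pos 6: 111111 XOR 101001 = 010110
  pos 7: 101101 XOR 101001 = 000100
  pos 10: 100000 XOR 101001 = 001001
  pos 12: 100100 XOR 101001 = 001101
Remainder (last 5 bits) = 11010. This is the CRC / FCS.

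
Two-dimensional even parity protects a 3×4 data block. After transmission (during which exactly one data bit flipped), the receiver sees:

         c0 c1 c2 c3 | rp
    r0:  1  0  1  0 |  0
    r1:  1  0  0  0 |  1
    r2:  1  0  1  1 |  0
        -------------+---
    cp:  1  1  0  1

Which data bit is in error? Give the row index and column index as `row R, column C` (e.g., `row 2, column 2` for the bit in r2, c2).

Recompute each row's even parity and compare to rp:
  r0: data parity 0, sent rp 0 → ok
  r1: data parity 1, sent rp 1 → ok
  r2: data parity 1, sent rp 0 → mismatch
Recompute each column's even parity and compare to cp:
  c0: data parity 1, sent cp 1 → ok
  c1: data parity 0, sent cp 1 → mismatch
  c2: data parity 0, sent cp 0 → ok
  c3: data parity 1, sent cp 1 → ok
Exactly one row (r2) and one column (c1) fail → the flipped bit is at their intersection.

row 2, column 1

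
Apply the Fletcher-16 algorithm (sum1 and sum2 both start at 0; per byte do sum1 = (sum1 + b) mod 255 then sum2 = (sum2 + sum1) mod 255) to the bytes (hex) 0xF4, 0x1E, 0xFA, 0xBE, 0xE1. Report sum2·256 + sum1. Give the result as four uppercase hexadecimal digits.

91AE

Running sums (mod 255):
  after byte 0 (0xF4): sum1=244, sum2=244
  after byte 1 (0x1E): sum1=19, sum2=8
  after byte 2 (0xFA): sum1=14, sum2=22
  after byte 3 (0xBE): sum1=204, sum2=226
  after byte 4 (0xE1): sum1=174, sum2=145
Checksum = sum2·256 + sum1 = 145·256 + 174 = 37294 = 0x91AE.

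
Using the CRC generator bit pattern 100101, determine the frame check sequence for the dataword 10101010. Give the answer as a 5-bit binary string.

Append 5 zeros: 1010101000000. Divide by 100101 (XOR where the leading bit is 1):
  pos 0: 101010 XOR 100101 = 001111
  pos 2: 111110 XOR 100101 = 011011
  pos 3: 110110 XOR 100101 = 010011
  pos 4: 100110 XOR 100101 = 000011
Remainder (last 5 bits) = 11000. This is the CRC / FCS.

11000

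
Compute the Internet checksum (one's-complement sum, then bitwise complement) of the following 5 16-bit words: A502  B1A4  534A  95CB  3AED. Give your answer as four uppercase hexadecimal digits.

8555

One's-complement addition (fold any carry out of bit 15 back into bit 0):
  0xA502 + 0xB1A4 = 0x156A6 → wrap carry → 0x56A7
  0x56A7 + 0x534A = 0x0A9F1
  0xA9F1 + 0x95CB = 0x13FBC → wrap carry → 0x3FBD
  0x3FBD + 0x3AED = 0x07AAA
One's-complement sum = 0x7AAA.
Checksum = ~0x7AAA & 0xFFFF = 0x8555.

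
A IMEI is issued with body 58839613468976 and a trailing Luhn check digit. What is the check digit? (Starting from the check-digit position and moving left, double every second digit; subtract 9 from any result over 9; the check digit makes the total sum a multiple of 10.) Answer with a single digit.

Partial digits right→left: 6 7 9 8 6 4 3 1 6 9 3 8 8 5
Double every second digit counting from the check-digit position (so the 1st, 3rd, 5th, ... of the partial from the right).
  doubled (with −9 where >9): 3 9 3 6 3 6 7 → sum 37
  kept as-is: 7 8 4 1 9 8 5 → sum 42
Total = 37 + 42 = 79.
Check digit = (10 − (79 mod 10)) mod 10 = 1.

1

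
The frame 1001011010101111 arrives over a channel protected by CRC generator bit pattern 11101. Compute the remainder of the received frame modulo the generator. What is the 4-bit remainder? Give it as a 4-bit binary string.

Modulo-2 division of 1001011010101111 by 11101:
  pos 0: 10010 XOR 11101 = 01111
  pos 1: 11111 XOR 11101 = 00010
  pos 4: 10101 XOR 11101 = 01000
  pos 5: 10000 XOR 11101 = 01101
  pos 6: 11011 XOR 11101 = 00110
  pos 8: 11001 XOR 11101 = 00100
  pos 10: 10011 XOR 11101 = 01110
  pos 11: 11101 XOR 11101 = 00000
Remainder = 0000 (zero — the frame passes the CRC check).

0000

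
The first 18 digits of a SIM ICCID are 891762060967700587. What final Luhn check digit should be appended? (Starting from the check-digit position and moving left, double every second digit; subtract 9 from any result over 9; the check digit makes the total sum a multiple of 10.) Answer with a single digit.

3

Partial digits right→left: 7 8 5 0 0 7 7 6 9 0 6 0 2 6 7 1 9 8
Double every second digit counting from the check-digit position (so the 1st, 3rd, 5th, ... of the partial from the right).
  doubled (with −9 where >9): 5 1 0 5 9 3 4 5 9 → sum 41
  kept as-is: 8 0 7 6 0 0 6 1 8 → sum 36
Total = 41 + 36 = 77.
Check digit = (10 − (77 mod 10)) mod 10 = 3.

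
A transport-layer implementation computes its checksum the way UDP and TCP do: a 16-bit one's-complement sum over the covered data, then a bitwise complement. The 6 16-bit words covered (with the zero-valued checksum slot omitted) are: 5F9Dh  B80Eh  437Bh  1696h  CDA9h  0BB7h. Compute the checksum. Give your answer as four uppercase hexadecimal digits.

One's-complement addition (fold any carry out of bit 15 back into bit 0):
  0x5F9D + 0xB80E = 0x117AB → wrap carry → 0x17AC
  0x17AC + 0x437B = 0x05B27
  0x5B27 + 0x1696 = 0x071BD
  0x71BD + 0xCDA9 = 0x13F66 → wrap carry → 0x3F67
  0x3F67 + 0x0BB7 = 0x04B1E
One's-complement sum = 0x4B1E.
Checksum = ~0x4B1E & 0xFFFF = 0xB4E1.

B4E1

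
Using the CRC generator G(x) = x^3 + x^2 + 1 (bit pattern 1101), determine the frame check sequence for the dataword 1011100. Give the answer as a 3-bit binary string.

Append 3 zeros: 1011100000. Divide by 1101 (XOR where the leading bit is 1):
  pos 0: 1011 XOR 1101 = 0110
  pos 1: 1101 XOR 1101 = 0000
Remainder (last 3 bits) = 000. This is the CRC / FCS.

000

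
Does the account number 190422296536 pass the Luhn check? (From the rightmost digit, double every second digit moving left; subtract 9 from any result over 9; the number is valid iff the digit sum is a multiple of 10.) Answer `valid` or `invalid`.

From the right, keep odd positions and double even positions (subtract 9 from any doubled value over 9):
  doubled (positions 2,4,...): 6 3 4 4 0 2 → sum 19
  kept (positions 1,3,...): 6 5 9 2 4 9 → sum 35
Total = 54.
54 mod 10 = 4, so the number is invalid.

invalid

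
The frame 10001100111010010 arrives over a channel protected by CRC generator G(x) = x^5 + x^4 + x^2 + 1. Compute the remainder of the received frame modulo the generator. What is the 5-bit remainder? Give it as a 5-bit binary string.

Modulo-2 division of 10001100111010010 by 110101:
  pos 0: 100011 XOR 110101 = 010110
  pos 1: 101100 XOR 110101 = 011001
  pos 2: 110010 XOR 110101 = 000111
  pos 5: 111111 XOR 110101 = 001010
  pos 7: 101001 XOR 110101 = 011100
  pos 8: 111000 XOR 110101 = 001101
  pos 10: 110101 XOR 110101 = 000000
Remainder = 00000 (zero — the frame passes the CRC check).

00000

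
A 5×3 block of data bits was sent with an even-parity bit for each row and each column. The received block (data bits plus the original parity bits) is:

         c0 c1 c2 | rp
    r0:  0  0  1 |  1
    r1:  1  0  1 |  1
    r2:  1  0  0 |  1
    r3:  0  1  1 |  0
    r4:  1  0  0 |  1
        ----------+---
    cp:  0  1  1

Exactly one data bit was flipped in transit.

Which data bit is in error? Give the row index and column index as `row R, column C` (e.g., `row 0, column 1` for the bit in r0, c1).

row 1, column 0

Recompute each row's even parity and compare to rp:
  r0: data parity 1, sent rp 1 → ok
  r1: data parity 0, sent rp 1 → mismatch
  r2: data parity 1, sent rp 1 → ok
  r3: data parity 0, sent rp 0 → ok
  r4: data parity 1, sent rp 1 → ok
Recompute each column's even parity and compare to cp:
  c0: data parity 1, sent cp 0 → mismatch
  c1: data parity 1, sent cp 1 → ok
  c2: data parity 1, sent cp 1 → ok
Exactly one row (r1) and one column (c0) fail → the flipped bit is at their intersection.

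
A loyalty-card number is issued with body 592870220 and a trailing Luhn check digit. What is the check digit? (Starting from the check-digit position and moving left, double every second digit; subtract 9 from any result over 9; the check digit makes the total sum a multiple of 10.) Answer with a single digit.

7

Partial digits right→left: 0 2 2 0 7 8 2 9 5
Double every second digit counting from the check-digit position (so the 1st, 3rd, 5th, ... of the partial from the right).
  doubled (with −9 where >9): 0 4 5 4 1 → sum 14
  kept as-is: 2 0 8 9 → sum 19
Total = 14 + 19 = 33.
Check digit = (10 − (33 mod 10)) mod 10 = 7.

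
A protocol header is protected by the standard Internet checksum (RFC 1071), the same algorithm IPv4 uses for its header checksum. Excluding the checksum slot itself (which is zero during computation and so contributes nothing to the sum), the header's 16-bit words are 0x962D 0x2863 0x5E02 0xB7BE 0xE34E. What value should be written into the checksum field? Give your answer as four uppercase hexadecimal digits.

485F

One's-complement addition (fold any carry out of bit 15 back into bit 0):
  0x962D + 0x2863 = 0x0BE90
  0xBE90 + 0x5E02 = 0x11C92 → wrap carry → 0x1C93
  0x1C93 + 0xB7BE = 0x0D451
  0xD451 + 0xE34E = 0x1B79F → wrap carry → 0xB7A0
One's-complement sum = 0xB7A0.
Checksum = ~0xB7A0 & 0xFFFF = 0x485F.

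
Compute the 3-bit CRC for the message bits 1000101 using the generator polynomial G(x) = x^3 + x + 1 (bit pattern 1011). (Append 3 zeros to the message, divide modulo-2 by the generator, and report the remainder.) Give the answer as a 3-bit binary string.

Append 3 zeros: 1000101000. Divide by 1011 (XOR where the leading bit is 1):
  pos 0: 1000 XOR 1011 = 0011
  pos 2: 1110 XOR 1011 = 0101
  pos 3: 1011 XOR 1011 = 0000
Remainder (last 3 bits) = 000. This is the CRC / FCS.

000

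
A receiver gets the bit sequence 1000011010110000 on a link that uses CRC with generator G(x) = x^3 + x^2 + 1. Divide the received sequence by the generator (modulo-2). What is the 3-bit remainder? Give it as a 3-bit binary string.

110

Modulo-2 division of 1000011010110000 by 1101:
  pos 0: 1000 XOR 1101 = 0101
  pos 1: 1010 XOR 1101 = 0111
  pos 2: 1111 XOR 1101 = 0010
  pos 4: 1010 XOR 1101 = 0111
  pos 5: 1111 XOR 1101 = 0010
  pos 7: 1001 XOR 1101 = 0100
  pos 8: 1001 XOR 1101 = 0100
  pos 9: 1000 XOR 1101 = 0101
  pos 10: 1010 XOR 1101 = 0111
  pos 11: 1110 XOR 1101 = 0011
Remainder = 110 (nonzero — an error is detected).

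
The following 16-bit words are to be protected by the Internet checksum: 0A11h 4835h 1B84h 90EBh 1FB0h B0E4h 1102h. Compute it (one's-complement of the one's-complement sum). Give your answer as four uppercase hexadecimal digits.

1FB3

One's-complement addition (fold any carry out of bit 15 back into bit 0):
  0x0A11 + 0x4835 = 0x05246
  0x5246 + 0x1B84 = 0x06DCA
  0x6DCA + 0x90EB = 0x0FEB5
  0xFEB5 + 0x1FB0 = 0x11E65 → wrap carry → 0x1E66
  0x1E66 + 0xB0E4 = 0x0CF4A
  0xCF4A + 0x1102 = 0x0E04C
One's-complement sum = 0xE04C.
Checksum = ~0xE04C & 0xFFFF = 0x1FB3.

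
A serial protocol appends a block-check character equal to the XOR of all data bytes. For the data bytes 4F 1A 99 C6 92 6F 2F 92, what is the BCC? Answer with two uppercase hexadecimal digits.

XOR the bytes together:
  start with 0x4F
  0x4F ⊕ 0x1A = 0x55
  0x55 ⊕ 0x99 = 0xCC
  0xCC ⊕ 0xC6 = 0x0A
  0x0A ⊕ 0x92 = 0x98
  0x98 ⊕ 0x6F = 0xF7
  0xF7 ⊕ 0x2F = 0xD8
  0xD8 ⊕ 0x92 = 0x4A

4A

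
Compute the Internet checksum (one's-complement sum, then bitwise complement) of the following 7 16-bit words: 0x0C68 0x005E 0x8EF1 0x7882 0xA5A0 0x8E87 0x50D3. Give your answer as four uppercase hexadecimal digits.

66CA

One's-complement addition (fold any carry out of bit 15 back into bit 0):
  0x0C68 + 0x005E = 0x00CC6
  0x0CC6 + 0x8EF1 = 0x09BB7
  0x9BB7 + 0x7882 = 0x11439 → wrap carry → 0x143A
  0x143A + 0xA5A0 = 0x0B9DA
  0xB9DA + 0x8E87 = 0x14861 → wrap carry → 0x4862
  0x4862 + 0x50D3 = 0x09935
One's-complement sum = 0x9935.
Checksum = ~0x9935 & 0xFFFF = 0x66CA.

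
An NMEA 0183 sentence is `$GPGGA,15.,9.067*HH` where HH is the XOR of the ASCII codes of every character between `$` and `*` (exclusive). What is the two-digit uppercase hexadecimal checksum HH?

5A

XOR the ASCII codes of the payload characters:
  'G' = 0x47 → acc = 0x47
  'P' = 0x50 → acc = 0x17
  'G' = 0x47 → acc = 0x50
  'G' = 0x47 → acc = 0x17
  'A' = 0x41 → acc = 0x56
  ',' = 0x2C → acc = 0x7A
  '1' = 0x31 → acc = 0x4B
  '5' = 0x35 → acc = 0x7E
  '.' = 0x2E → acc = 0x50
  ',' = 0x2C → acc = 0x7C
  '9' = 0x39 → acc = 0x45
  '.' = 0x2E → acc = 0x6B
  '0' = 0x30 → acc = 0x5B
  '6' = 0x36 → acc = 0x6D
  '7' = 0x37 → acc = 0x5A
Checksum = 0x5A.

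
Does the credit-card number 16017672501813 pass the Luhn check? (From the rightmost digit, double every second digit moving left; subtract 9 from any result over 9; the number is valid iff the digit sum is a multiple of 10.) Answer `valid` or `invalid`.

From the right, keep odd positions and double even positions (subtract 9 from any doubled value over 9):
  doubled (positions 2,4,...): 2 2 1 5 5 0 2 → sum 17
  kept (positions 1,3,...): 3 8 0 2 6 1 6 → sum 26
Total = 43.
43 mod 10 = 3, so the number is invalid.

invalid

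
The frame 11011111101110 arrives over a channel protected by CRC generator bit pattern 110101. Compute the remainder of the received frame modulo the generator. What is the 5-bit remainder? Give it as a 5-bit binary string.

10110

Modulo-2 division of 11011111101110 by 110101:
  pos 0: 110111 XOR 110101 = 000010
  pos 4: 101110 XOR 110101 = 011011
  pos 5: 110111 XOR 110101 = 000010
Remainder = 10110 (nonzero — an error is detected).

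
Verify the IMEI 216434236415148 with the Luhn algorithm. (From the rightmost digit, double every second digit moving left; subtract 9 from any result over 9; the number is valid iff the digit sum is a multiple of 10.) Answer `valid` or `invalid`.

From the right, keep odd positions and double even positions (subtract 9 from any doubled value over 9):
  doubled (positions 2,4,...): 8 1 8 6 8 8 2 → sum 41
  kept (positions 1,3,...): 8 1 1 6 2 3 6 2 → sum 29
Total = 70.
70 mod 10 = 0, so the number is valid.

valid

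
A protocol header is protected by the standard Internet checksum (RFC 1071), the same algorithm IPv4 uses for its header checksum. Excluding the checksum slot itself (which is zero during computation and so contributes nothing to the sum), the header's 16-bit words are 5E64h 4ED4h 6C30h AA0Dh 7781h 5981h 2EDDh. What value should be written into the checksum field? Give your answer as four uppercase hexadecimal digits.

3CA9

One's-complement addition (fold any carry out of bit 15 back into bit 0):
  0x5E64 + 0x4ED4 = 0x0AD38
  0xAD38 + 0x6C30 = 0x11968 → wrap carry → 0x1969
  0x1969 + 0xAA0D = 0x0C376
  0xC376 + 0x7781 = 0x13AF7 → wrap carry → 0x3AF8
  0x3AF8 + 0x5981 = 0x09479
  0x9479 + 0x2EDD = 0x0C356
One's-complement sum = 0xC356.
Checksum = ~0xC356 & 0xFFFF = 0x3CA9.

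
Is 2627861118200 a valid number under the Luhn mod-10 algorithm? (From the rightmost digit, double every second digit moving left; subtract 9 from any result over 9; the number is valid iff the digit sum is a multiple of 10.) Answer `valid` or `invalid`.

invalid

From the right, keep odd positions and double even positions (subtract 9 from any doubled value over 9):
  doubled (positions 2,4,...): 0 7 2 3 5 3 → sum 20
  kept (positions 1,3,...): 0 2 1 1 8 2 2 → sum 16
Total = 36.
36 mod 10 = 6, so the number is invalid.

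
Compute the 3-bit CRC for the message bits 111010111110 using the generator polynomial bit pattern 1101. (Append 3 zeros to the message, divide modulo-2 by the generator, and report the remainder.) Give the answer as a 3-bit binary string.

000

Append 3 zeros: 111010111110000. Divide by 1101 (XOR where the leading bit is 1):
  pos 0: 1110 XOR 1101 = 0011
  pos 2: 1110 XOR 1101 = 0011
  pos 4: 1111 XOR 1101 = 0010
  pos 6: 1011 XOR 1101 = 0110
  pos 7: 1101 XOR 1101 = 0000
Remainder (last 3 bits) = 000. This is the CRC / FCS.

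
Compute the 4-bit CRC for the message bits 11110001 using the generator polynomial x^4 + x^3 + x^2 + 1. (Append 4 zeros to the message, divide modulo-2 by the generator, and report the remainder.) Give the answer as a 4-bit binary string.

1110

Append 4 zeros: 111100010000. Divide by 11101 (XOR where the leading bit is 1):
  pos 0: 11110 XOR 11101 = 00011
  pos 3: 11001 XOR 11101 = 00100
  pos 5: 10000 XOR 11101 = 01101
  pos 6: 11010 XOR 11101 = 00111
Remainder (last 4 bits) = 1110. This is the CRC / FCS.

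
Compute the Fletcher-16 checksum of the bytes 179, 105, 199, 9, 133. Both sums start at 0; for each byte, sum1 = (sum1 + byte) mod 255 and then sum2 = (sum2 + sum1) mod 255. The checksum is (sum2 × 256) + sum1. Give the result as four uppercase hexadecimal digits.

Running sums (mod 255):
  after byte 0 (179): sum1=179, sum2=179
  after byte 1 (105): sum1=29, sum2=208
  after byte 2 (199): sum1=228, sum2=181
  after byte 3 (9): sum1=237, sum2=163
  after byte 4 (133): sum1=115, sum2=23
Checksum = sum2·256 + sum1 = 23·256 + 115 = 6003 = 0x1773.

1773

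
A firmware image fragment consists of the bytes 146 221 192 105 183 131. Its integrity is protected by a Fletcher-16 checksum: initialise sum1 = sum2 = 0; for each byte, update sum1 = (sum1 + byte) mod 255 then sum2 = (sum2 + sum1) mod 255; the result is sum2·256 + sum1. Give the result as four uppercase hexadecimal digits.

F6D5

Running sums (mod 255):
  after byte 0 (146): sum1=146, sum2=146
  after byte 1 (221): sum1=112, sum2=3
  after byte 2 (192): sum1=49, sum2=52
  after byte 3 (105): sum1=154, sum2=206
  after byte 4 (183): sum1=82, sum2=33
  after byte 5 (131): sum1=213, sum2=246
Checksum = sum2·256 + sum1 = 246·256 + 213 = 63189 = 0xF6D5.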